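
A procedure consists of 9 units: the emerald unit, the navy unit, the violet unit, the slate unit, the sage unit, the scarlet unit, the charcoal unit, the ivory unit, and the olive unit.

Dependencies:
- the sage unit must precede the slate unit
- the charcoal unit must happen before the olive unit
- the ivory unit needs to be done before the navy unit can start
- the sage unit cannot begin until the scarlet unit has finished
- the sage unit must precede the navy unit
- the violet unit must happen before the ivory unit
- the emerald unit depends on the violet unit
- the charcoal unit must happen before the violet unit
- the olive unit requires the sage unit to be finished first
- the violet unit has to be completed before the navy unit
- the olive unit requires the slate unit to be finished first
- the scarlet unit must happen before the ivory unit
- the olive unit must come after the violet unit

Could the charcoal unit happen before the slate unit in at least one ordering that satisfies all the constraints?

Yes

Nothing in the constraints forces the slate unit before the charcoal unit — there is no chain from the slate unit to the charcoal unit.
That means at least one valid schedule has the charcoal unit before the slate unit.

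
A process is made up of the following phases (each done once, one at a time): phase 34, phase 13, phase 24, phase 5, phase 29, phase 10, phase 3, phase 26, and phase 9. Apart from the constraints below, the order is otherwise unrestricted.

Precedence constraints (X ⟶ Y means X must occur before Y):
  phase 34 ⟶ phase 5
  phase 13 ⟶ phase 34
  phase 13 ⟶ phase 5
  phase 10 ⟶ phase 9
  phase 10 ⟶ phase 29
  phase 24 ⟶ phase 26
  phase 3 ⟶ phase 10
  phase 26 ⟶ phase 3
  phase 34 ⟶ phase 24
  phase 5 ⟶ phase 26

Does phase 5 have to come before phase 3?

Yes

Tracing the constraints gives a chain: phase 5 → phase 26 → phase 3.
That forces phase 5 before phase 3 in every valid schedule.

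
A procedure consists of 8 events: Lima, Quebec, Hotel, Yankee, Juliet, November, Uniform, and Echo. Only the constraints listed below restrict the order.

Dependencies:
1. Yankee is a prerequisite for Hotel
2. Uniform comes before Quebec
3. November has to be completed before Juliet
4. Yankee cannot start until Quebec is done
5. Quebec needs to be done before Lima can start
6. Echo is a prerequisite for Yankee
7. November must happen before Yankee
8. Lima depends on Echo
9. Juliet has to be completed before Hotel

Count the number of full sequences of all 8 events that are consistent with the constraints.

3 events have no prerequisites (November, Uniform, Echo), so any of them could come first.
Enumerating by repeatedly choosing an available event (one whose prerequisites are all placed) gives 156 distinct complete orderings.

156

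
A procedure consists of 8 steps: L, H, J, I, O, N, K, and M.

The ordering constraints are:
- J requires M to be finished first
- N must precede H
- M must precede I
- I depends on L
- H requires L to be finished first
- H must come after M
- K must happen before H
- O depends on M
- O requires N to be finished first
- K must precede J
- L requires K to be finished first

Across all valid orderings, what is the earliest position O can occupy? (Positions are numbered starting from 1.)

The steps that are forced before O, directly or transitively, are N, M. That's 2 steps.
So at minimum 2 steps come before O, putting O no earlier than position 3. That position is achievable by scheduling exactly those predecessors first.

3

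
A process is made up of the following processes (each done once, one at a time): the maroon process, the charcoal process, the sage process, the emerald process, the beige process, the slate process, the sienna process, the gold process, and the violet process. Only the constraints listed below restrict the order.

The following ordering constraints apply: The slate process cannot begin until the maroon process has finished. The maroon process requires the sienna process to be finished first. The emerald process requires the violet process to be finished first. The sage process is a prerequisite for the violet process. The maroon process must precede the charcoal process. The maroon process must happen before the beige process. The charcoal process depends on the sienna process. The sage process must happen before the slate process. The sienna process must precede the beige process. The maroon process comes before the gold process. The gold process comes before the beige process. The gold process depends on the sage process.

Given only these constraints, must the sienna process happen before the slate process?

Chaining the stated constraints: the sienna process → the maroon process → the slate process.
So the sienna process must precede the slate process in any valid ordering.

Yes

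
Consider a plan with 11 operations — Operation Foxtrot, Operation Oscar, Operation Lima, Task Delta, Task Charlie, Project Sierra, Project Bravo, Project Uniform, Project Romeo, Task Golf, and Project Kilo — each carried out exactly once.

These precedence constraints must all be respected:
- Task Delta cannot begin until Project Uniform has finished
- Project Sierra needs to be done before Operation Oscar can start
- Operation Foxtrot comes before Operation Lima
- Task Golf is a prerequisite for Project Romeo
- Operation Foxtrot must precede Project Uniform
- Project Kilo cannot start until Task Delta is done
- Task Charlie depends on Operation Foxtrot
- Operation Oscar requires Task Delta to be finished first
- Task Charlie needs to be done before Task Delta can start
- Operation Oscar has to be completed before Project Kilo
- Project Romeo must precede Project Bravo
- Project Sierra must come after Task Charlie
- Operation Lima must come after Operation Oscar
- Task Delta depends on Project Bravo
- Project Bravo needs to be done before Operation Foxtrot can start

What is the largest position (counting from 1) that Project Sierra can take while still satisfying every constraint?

Following every chain forward from Project Sierra, the operations that must come later are Operation Oscar, Operation Lima, Project Kilo — 3 of them.
So at least 3 operations follow Project Sierra, putting Project Sierra no later than position 8. That position is achievable by scheduling everything else first.

8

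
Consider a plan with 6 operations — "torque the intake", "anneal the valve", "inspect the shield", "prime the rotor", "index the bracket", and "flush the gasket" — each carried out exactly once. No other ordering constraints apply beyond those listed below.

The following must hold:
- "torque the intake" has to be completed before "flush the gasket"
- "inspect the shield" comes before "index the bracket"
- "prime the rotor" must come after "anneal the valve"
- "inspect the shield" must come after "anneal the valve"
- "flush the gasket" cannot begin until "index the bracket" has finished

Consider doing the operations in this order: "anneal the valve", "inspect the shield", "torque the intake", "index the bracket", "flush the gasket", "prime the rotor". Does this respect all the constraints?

Yes

Going through the constraints one by one, each required predecessor appears earlier in the sequence than its dependent — e.g. "anneal the valve" (position 1) is before "prime the rotor" (position 6), as required.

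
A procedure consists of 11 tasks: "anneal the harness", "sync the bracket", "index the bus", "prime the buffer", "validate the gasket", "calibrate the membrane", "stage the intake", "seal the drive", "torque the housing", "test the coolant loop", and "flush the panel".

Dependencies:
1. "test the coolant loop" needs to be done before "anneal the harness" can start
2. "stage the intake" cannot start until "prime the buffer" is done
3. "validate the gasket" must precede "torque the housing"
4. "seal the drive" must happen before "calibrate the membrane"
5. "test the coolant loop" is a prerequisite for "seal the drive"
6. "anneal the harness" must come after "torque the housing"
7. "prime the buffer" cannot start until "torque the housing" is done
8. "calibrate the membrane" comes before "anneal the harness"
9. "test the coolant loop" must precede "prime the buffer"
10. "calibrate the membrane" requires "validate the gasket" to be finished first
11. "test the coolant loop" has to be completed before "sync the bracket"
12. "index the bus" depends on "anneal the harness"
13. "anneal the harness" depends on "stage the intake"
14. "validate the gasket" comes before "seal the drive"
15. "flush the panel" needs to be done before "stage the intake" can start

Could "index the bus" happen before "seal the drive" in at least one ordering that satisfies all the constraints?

No

The constraints give a chain "seal the drive" → "calibrate the membrane" → "anneal the harness" → "index the bus", which forces "seal the drive" before "index the bus".
So no valid ordering can have "index the bus" before "seal the drive".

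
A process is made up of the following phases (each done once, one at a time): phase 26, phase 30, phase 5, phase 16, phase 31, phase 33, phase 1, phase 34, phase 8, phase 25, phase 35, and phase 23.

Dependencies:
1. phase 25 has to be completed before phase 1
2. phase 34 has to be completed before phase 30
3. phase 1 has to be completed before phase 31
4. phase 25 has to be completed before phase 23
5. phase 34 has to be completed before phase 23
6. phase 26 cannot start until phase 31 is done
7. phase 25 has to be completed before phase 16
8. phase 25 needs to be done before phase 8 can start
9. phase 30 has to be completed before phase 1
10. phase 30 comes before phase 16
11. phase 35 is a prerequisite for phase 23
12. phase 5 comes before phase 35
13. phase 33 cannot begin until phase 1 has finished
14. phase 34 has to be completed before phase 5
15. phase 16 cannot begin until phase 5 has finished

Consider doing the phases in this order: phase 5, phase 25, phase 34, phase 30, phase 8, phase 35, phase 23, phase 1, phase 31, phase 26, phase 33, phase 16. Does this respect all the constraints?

No

In the proposed order, phase 5 appears before phase 34.
But one of the constraints requires phase 34 before phase 5, so this ordering violates it.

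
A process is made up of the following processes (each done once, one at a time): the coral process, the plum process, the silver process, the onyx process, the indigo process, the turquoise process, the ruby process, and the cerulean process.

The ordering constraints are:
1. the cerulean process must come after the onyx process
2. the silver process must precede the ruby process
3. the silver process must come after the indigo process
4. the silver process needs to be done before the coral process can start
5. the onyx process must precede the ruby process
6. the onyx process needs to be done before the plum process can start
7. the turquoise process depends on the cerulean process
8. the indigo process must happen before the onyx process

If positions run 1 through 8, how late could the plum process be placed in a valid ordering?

The plum process has no required successors, so nothing stops it from going last (position 8).

8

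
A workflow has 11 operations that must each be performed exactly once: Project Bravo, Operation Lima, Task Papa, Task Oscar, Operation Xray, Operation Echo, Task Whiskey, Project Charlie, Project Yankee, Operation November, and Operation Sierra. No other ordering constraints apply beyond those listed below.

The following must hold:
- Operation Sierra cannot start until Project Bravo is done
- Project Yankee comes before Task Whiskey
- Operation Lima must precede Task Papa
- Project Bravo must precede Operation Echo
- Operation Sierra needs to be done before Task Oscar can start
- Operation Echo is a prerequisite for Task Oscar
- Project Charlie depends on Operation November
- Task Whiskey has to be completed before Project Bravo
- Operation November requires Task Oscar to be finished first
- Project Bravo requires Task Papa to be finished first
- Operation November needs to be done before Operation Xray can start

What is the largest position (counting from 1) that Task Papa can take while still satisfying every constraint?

4

Every operation that must follow Task Papa has to come after it. Tracing all chains starting from Task Papa, those operations are: Project Bravo, Task Oscar, Operation Xray, Operation Echo, Project Charlie, Operation November, Operation Sierra — 7 in total.
So at least 7 operations follow Task Papa, putting Task Papa no later than position 4. That position is achievable by scheduling everything else first.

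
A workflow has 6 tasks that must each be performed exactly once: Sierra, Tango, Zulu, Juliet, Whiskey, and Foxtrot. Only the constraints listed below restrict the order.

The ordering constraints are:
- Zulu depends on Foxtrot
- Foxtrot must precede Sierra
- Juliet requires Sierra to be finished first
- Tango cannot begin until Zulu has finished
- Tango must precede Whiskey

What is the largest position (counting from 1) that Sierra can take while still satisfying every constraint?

Following the constraints forward from Sierra, its only required successor is Juliet.
With 1 mandatory successor out of 6 tasks total, the latest slot for Sierra is 6−1 = 5, and it's reachable by doing all non-successors before Sierra.

5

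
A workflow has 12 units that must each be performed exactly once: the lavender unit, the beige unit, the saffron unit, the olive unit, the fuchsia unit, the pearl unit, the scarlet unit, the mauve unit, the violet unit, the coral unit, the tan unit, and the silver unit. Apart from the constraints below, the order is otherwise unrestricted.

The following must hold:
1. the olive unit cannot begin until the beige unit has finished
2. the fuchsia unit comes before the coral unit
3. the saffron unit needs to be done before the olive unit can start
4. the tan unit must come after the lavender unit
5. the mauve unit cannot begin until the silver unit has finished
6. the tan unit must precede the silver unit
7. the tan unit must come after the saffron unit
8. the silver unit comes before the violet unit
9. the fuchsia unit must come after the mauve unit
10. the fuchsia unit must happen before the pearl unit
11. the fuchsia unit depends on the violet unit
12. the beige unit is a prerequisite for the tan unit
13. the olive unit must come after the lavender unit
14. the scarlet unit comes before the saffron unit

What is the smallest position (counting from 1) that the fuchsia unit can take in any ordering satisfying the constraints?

The units that are forced before the fuchsia unit, directly or transitively, are the lavender unit, the beige unit, the saffron unit, the scarlet unit, the mauve unit, the violet unit, the tan unit, the silver unit. That's 8 units.
So at minimum 8 units come before the fuchsia unit, putting the fuchsia unit no earlier than position 9. That position is achievable by scheduling exactly those predecessors first.

9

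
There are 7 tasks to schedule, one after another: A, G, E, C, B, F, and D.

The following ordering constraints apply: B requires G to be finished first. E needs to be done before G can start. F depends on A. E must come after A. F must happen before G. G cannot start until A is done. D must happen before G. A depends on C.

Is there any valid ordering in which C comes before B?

Yes

The constraints force C before B, so yes — every valid ordering has C earlier.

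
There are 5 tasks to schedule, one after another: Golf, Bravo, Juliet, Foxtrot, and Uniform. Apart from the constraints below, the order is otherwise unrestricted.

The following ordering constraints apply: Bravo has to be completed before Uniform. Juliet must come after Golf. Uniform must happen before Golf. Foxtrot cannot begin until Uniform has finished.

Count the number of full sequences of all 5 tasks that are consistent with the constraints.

Bravo is the only task with nothing required before it, so every ordering starts there.
Enumerating by repeatedly choosing an available task (one whose prerequisites are all placed) gives 3 distinct complete orderings.

3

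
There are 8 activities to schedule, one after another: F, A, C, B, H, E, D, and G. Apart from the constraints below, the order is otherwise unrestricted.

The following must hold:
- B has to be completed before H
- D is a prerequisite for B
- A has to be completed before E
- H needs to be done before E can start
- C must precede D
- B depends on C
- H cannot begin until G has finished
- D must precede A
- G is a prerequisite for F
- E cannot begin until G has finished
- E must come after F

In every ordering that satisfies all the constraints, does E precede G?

The constraints actually force G before E (via G → E), not the other way around.
So E never precedes G.

No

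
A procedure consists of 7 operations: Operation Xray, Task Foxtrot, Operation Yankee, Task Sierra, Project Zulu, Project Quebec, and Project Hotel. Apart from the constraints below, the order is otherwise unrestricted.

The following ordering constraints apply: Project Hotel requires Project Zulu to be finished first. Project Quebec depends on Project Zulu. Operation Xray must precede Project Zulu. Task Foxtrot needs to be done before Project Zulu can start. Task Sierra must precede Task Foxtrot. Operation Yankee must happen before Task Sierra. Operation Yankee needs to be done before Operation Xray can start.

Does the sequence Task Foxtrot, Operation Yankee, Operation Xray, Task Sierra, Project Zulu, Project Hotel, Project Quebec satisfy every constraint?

No

In the proposed order, Task Foxtrot appears before Task Sierra.
But one of the constraints requires Task Sierra before Task Foxtrot, so this ordering violates it.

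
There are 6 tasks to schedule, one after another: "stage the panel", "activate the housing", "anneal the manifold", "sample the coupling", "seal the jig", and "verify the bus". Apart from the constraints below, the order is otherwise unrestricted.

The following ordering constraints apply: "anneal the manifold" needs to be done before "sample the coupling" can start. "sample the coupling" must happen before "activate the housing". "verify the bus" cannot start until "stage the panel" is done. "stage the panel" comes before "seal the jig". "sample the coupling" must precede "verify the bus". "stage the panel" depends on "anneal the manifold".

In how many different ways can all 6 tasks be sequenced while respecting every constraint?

Only "anneal the manifold" has no prerequisites, so it must go first.
Counting all ways to extend the partial order to a total order gives 16.

16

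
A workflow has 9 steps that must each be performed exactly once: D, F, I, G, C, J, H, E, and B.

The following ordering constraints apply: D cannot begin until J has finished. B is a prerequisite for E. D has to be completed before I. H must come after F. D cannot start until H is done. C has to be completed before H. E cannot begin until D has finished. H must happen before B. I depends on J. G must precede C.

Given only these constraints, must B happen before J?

No chain of constraints connects B to J in either direction.
There exist valid orderings with J before B, so B is not required to come first.

No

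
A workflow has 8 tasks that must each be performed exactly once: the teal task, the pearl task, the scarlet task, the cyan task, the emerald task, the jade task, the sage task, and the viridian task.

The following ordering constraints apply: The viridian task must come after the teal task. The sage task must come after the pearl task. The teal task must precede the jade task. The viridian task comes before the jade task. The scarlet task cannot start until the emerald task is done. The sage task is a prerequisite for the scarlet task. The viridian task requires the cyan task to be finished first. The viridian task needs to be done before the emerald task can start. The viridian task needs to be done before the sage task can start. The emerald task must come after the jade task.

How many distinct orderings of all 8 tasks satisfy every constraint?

30

The tasks with no prerequisites are the teal task, the pearl task, the cyan task; any of them can be placed first.
Enumerating by repeatedly choosing an available task (one whose prerequisites are all placed) gives 30 distinct complete orderings.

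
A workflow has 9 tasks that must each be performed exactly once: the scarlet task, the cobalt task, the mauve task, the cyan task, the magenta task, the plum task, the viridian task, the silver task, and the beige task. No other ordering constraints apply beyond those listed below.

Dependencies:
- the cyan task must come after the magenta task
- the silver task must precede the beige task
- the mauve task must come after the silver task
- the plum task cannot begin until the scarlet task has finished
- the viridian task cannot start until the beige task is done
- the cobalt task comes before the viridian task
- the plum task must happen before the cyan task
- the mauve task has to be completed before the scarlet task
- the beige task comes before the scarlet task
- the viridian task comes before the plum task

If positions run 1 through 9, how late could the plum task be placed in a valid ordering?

The only task forced after the plum task (directly or by a chain) is the cyan task.
With 1 mandatory successor out of 9 tasks total, the latest slot for the plum task is 9−1 = 8, and it's reachable by doing all non-successors before the plum task.

8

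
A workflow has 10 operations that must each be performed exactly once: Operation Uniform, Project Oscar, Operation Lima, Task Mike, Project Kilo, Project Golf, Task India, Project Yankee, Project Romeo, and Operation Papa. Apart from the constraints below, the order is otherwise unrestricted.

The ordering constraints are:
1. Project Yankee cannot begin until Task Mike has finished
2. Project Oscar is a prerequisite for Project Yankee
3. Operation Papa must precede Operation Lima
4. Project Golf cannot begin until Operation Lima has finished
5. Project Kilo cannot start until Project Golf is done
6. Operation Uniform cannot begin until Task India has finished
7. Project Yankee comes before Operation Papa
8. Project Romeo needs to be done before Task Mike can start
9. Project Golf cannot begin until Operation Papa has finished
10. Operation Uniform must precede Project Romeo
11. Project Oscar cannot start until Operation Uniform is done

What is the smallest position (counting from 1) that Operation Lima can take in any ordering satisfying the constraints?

The operations that are forced before Operation Lima, directly or transitively, are Operation Uniform, Project Oscar, Task Mike, Task India, Project Yankee, Project Romeo, Operation Papa. That's 7 operations.
So at minimum 7 operations come before Operation Lima, putting Operation Lima no earlier than position 8. That position is achievable by scheduling exactly those predecessors first.

8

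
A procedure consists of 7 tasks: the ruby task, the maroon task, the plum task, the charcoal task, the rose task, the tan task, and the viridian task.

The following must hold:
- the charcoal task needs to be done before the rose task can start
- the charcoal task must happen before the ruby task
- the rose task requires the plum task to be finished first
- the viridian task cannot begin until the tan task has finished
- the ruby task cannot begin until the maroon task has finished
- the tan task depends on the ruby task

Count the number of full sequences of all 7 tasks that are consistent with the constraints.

38

The tasks with no prerequisites are the maroon task, the plum task, the charcoal task; any of them can be placed first.
Counting all ways to extend the partial order to a total order gives 38.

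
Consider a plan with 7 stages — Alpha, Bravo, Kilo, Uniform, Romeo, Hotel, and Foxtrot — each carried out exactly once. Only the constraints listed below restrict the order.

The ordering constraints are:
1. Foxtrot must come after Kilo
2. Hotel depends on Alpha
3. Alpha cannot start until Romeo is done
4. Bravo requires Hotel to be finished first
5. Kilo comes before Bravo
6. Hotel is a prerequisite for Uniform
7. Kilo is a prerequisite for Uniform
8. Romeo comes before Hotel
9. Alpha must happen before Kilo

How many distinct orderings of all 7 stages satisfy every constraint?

Romeo is the only stage with nothing required before it, so every ordering starts there.
Enumerating by repeatedly choosing an available stage (one whose prerequisites are all placed) gives 14 distinct complete orderings.

14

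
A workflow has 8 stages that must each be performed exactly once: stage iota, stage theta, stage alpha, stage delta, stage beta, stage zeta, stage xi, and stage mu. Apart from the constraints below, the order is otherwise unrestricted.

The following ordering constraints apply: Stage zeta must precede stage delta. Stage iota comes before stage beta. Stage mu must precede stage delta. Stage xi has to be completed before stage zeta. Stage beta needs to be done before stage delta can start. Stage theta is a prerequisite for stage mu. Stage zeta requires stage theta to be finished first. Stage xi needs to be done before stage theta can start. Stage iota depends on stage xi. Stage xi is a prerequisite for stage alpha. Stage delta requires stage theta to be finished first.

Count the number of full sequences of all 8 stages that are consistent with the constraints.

140

Only stage xi has no prerequisites, so it must go first.
Counting all ways to extend the partial order to a total order gives 140.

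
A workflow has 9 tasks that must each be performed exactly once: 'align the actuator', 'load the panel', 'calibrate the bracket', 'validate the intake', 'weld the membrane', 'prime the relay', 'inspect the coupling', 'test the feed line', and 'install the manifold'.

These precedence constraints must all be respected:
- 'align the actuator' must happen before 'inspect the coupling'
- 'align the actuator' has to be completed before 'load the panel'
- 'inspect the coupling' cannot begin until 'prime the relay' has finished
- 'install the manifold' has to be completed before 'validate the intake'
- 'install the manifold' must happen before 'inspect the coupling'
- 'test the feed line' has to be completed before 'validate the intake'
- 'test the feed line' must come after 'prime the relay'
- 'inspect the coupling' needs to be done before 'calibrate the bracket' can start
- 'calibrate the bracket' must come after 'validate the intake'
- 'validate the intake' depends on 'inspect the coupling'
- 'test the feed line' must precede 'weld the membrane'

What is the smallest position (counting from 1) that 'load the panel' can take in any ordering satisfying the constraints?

Working backwards through the constraints from 'load the panel', its only required predecessor is 'align the actuator'.
So at minimum 1 task comes before 'load the panel', putting 'load the panel' no earlier than position 2. That position is achievable by scheduling exactly that predecessor first.

2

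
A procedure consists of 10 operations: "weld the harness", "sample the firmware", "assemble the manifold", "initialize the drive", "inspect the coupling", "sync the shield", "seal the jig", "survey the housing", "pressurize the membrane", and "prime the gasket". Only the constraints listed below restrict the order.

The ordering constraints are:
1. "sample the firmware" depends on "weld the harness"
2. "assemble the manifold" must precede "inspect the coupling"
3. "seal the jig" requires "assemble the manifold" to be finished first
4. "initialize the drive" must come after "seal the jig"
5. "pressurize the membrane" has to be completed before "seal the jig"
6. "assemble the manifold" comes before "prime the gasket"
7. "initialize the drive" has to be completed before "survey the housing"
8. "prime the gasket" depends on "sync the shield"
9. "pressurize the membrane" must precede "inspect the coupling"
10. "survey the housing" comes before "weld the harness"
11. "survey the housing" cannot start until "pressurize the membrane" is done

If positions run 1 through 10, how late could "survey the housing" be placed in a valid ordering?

The operations that are forced after "survey the housing", directly or by a chain of constraints, are "weld the harness", "sample the firmware". That's 2 operations.
So at least 2 operations follow "survey the housing", putting "survey the housing" no later than position 8. That position is achievable by scheduling everything else first.

8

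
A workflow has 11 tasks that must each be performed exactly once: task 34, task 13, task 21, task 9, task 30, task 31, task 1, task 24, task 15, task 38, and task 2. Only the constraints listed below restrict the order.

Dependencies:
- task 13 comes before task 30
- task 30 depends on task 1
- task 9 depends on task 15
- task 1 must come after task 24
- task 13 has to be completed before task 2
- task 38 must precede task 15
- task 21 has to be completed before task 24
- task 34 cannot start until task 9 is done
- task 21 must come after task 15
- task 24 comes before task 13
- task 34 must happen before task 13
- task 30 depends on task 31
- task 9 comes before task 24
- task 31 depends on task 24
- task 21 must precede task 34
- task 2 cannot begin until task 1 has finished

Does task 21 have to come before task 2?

Yes

Tracing the constraints gives a chain: task 21 → task 34 → task 13 → task 2.
That forces task 21 before task 2 in every valid schedule.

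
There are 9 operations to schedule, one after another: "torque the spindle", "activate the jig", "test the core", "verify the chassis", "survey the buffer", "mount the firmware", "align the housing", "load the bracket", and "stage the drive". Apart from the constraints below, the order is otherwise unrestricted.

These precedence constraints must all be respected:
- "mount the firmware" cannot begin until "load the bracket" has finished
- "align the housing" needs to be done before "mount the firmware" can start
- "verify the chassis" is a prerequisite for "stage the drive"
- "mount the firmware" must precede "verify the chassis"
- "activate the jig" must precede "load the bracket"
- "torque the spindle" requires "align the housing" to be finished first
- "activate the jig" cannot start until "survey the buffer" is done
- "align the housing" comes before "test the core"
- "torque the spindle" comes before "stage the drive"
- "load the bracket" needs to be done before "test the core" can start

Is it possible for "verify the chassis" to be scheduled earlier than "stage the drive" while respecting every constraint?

Yes

The constraints force "verify the chassis" before "stage the drive", so yes — every valid ordering has "verify the chassis" earlier.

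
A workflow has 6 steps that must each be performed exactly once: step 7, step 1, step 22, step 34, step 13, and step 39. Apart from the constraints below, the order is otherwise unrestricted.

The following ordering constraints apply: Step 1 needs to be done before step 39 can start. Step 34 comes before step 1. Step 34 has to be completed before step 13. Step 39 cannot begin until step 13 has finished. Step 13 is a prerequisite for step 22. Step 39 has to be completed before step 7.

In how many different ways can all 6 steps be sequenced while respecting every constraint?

Only step 34 has no prerequisites, so it must go first.
Systematically extending each partial ordering one step at a time and counting, there are 7 complete orderings.

7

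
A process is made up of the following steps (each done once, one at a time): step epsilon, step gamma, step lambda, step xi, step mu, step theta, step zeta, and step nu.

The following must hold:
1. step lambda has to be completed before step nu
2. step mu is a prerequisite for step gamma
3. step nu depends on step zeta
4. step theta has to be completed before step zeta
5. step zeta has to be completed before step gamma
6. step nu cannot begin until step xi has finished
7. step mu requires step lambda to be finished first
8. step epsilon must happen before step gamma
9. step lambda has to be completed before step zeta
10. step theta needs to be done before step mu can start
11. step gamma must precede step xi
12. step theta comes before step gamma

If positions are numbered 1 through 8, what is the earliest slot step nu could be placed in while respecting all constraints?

Every step that must precede step nu has to come before it. Tracing all chains that end at step nu, those steps are: step epsilon, step gamma, step lambda, step xi, step mu, step theta, step zeta — 7 in total.
With 7 mandatory predecessors, the earliest step nu can sit is position 7+1 = 8, and placing just those 7 first achieves it.

8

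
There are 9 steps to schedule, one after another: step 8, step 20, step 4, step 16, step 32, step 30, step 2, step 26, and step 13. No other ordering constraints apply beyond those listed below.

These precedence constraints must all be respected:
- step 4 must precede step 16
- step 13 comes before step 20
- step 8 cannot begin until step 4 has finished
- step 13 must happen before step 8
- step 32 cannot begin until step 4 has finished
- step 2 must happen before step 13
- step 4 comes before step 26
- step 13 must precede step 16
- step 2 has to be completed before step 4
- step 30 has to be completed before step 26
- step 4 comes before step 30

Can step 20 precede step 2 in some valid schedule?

No

The constraints give a chain step 2 → step 13 → step 20, which forces step 2 before step 20.
Hence step 20 can never be scheduled before step 2.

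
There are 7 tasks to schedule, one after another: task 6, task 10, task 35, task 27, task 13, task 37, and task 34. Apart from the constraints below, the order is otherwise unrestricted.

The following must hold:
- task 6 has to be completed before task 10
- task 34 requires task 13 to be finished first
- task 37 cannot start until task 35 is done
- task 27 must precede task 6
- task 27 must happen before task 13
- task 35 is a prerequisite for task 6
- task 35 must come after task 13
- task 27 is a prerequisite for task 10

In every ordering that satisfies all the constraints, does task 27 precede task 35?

Yes

There is a constraint chain task 27 → task 13 → task 35.
That forces task 27 before task 35 in every valid schedule.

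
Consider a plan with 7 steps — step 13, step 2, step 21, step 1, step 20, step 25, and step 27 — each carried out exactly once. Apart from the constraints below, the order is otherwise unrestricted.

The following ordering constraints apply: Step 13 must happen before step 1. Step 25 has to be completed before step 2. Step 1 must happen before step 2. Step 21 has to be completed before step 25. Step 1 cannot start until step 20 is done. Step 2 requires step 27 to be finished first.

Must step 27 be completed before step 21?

Nothing in the constraints links step 27 and step 21; they are unordered relative to each other.
There exist valid orderings with step 21 before step 27, so step 27 is not required to come first.

No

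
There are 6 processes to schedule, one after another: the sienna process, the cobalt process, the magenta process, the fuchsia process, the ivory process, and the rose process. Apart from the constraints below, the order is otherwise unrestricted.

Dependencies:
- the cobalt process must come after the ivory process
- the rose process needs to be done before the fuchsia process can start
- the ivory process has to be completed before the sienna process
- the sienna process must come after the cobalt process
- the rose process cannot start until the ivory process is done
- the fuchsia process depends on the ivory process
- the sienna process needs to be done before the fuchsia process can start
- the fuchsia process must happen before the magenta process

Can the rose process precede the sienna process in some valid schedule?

Nothing in the constraints forces the sienna process before the rose process — there is no chain from the sienna process to the rose process.
So a valid ordering placing the rose process earlier than the sienna process exists.

Yes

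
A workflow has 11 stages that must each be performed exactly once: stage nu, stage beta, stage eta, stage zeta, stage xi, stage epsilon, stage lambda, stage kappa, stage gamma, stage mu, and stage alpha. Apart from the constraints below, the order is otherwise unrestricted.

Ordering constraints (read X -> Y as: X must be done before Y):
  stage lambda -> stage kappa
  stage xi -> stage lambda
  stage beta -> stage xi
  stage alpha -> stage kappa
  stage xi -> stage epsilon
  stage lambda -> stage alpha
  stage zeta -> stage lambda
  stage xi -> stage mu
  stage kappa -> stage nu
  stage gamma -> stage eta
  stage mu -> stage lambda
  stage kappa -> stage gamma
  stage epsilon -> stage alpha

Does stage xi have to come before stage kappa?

Yes

There is a constraint chain stage xi → stage lambda → stage kappa.
Hence stage xi necessarily comes before stage kappa.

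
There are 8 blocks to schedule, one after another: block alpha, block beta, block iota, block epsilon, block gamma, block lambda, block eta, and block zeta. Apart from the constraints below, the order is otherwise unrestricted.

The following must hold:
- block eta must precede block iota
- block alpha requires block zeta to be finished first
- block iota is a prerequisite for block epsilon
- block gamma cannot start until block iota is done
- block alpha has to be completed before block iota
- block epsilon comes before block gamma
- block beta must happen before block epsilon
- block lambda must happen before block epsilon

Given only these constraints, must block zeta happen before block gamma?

Following the dependencies: block zeta → block alpha → block iota → block gamma.
Hence block zeta necessarily comes before block gamma.

Yes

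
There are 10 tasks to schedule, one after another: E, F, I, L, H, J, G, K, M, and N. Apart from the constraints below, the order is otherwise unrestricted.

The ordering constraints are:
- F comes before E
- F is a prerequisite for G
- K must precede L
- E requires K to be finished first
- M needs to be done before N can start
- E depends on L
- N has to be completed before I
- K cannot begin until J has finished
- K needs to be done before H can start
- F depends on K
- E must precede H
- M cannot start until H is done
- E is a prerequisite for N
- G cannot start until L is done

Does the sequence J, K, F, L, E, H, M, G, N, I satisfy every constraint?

Every stated constraint is respected: F sits at position 3, ahead of G at position 8, and each of the other listed pairs likewise has the predecessor earlier in the sequence.

Yes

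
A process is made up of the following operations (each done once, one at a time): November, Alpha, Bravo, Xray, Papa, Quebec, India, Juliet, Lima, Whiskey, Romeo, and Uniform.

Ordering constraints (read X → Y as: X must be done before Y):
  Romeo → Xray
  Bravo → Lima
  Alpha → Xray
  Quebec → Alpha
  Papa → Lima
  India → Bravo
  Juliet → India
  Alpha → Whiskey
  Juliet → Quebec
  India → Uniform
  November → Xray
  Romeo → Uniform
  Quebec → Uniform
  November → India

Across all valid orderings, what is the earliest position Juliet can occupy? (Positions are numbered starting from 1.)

1

Juliet has no prerequisites at all, so it can go in position 1.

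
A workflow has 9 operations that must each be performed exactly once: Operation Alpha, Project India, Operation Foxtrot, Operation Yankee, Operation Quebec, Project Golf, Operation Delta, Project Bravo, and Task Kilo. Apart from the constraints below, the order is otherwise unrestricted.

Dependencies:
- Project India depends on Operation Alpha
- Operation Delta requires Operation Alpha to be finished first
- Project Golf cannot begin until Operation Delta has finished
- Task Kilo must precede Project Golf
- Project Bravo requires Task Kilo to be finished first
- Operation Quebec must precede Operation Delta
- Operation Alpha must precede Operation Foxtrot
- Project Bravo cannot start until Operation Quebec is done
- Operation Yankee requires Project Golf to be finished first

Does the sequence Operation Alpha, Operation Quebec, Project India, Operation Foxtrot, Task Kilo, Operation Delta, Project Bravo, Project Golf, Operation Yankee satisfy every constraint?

Yes

Going through the constraints one by one, each required predecessor appears earlier in the sequence than its dependent — e.g. Operation Alpha (position 1) is before Operation Delta (position 6), as required.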